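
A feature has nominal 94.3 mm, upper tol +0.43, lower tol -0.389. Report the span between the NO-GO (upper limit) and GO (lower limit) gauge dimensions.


GO = nominal - lower_tol (smallest hole = maximum material condition)
GO = 94.3 - 0.389 = 93.911
NO-GO = nominal + upper_tol (largest hole = least material condition)
NO-GO = 94.3 + 0.43 = 94.73
spread = NO-GO - GO = 94.73 - 93.911 = 0.8190

0.8190


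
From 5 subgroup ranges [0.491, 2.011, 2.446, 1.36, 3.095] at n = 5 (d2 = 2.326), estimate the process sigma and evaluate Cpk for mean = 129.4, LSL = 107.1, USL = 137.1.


R_bar = (0.491 + 2.011 + 2.446 + 1.36 + 3.095) / 5 = 1.8806
sigma = R_bar / d2 = 1.8806 / 2.326 = 0.80851247
Cp = (USL - LSL)/(6*sigma) = (137.1 - 107.1)/(6*0.80851247) = 6.1842
Cpu = (137.1 - 129.4)/(3*0.80851247) = 3.1746
Cpl = (129.4 - 107.1)/(3*0.80851247) = 9.1938
Cpk = min(Cpu, Cpl) = 3.1746

3.1746


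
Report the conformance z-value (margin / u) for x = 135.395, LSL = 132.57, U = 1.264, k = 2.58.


u = U / k = 1.264 / 2.58 = 0.48992248
margin = |LSL - x| = |132.57 - 135.395| = 2.825
z = margin / u = 2.825 / 0.48992248
z = 5.7662

5.7662


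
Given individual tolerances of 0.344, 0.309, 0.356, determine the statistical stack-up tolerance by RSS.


RSS = sqrt(0.344^2 + 0.309^2 + 0.356^2)
= sqrt(0.340553)
= 0.5836

0.5836


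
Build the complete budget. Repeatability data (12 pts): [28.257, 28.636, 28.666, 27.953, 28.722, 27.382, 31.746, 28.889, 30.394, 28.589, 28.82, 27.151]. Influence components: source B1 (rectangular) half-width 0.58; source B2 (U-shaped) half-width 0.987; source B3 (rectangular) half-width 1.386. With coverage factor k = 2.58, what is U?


mean = (28.257 + 28.636 + 28.666 + 27.953 + 28.722 + 27.382 + 31.746 + 28.889 + 30.394 + 28.589 + 28.82 + 27.151) / 12 = 28.76708333
s = sqrt(sum((x - mean)^2)/(n-1)) = 1.2450889
u_A = s / sqrt(n) = 1.2450889 / sqrt(12) = 0.35942621
u_B1 = 0.58 / sqrt(3) = 0.33486316
u_B2 = 0.987 / sqrt(2) = 0.69791439
u_B3 = 1.386 / sqrt(3) = 0.80020747
uc = sqrt(0.35942621^2 + 0.33486316^2 + 0.69791439^2 + 0.80020747^2) = 1.1699304
U = k * uc = 2.58 * 1.1699304
U = 3.0184

3.0184


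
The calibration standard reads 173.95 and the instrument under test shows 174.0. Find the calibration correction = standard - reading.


Correction = standard - reading
= 173.95 - 174.0
= -0.0500

-0.0500


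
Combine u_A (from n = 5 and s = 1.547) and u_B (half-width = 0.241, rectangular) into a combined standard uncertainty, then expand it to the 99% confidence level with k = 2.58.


u_A = s / sqrt(n) = 1.547 / sqrt(5) = 0.69183943
u_B = half_width / sqrt(3) = 0.241 / sqrt(3) = 0.13914141
uc = sqrt(u_A^2 + u_B^2) = sqrt(0.69183943^2 + 0.13914141^2) = 0.70569266
U = k * uc = 2.58 * 0.70569266
U = 1.8207

1.8207


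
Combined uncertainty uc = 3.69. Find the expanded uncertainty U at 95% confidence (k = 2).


U = k * uc
U = 2 * 3.69
U = 7.3800

7.3800


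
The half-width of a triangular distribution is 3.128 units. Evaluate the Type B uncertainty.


u_B = half_width / sqrt(6)
u_B = 3.128 / 2.4494897
u_B = 1.2770

1.2770


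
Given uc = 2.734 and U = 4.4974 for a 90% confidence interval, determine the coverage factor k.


k = U / uc
k = 4.4974 / 2.734
k = 1.645

1.645


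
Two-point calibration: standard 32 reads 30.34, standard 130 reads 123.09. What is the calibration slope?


slope = (y2 - y1) / (x2 - x1)
= (123.09 - 30.34) / (130 - 32)
= 92.7500 / 98
= 0.9464

0.9464


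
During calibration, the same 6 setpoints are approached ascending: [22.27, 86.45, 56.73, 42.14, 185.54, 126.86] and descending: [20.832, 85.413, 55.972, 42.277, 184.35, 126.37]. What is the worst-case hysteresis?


|22.27 - 20.832| = 1.4380
|86.45 - 85.413| = 1.0370
|56.73 - 55.972| = 0.7580
|42.14 - 42.277| = 0.1370
|185.54 - 184.35| = 1.1900
|126.86 - 126.37| = 0.4900
hysteresis = max(diffs) = 1.4380

1.4380


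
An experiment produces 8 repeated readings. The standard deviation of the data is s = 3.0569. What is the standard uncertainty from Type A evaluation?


u_A = s / sqrt(n)
u_A = 3.0569 / sqrt(8)
u_A = 3.0569 / 2.8284271
u_A = 1.0808

1.0808


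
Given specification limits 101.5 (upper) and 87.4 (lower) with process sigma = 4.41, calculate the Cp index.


Cp = (USL - LSL) / (6 * sigma)
= (101.5 - 87.4) / (6 * 4.41)
= 14.1000 / 26.4600
= 0.5329

0.5329


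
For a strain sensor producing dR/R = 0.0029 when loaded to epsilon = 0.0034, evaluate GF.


GF = (dR/R) / epsilon
= 0.0029 / 0.0034
= 0.8529

0.8529


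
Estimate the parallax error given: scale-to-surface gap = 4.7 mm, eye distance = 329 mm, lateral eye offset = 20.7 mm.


error = h * offset / d
= 4.7 * 20.7 / 329
= 0.2957

0.2957


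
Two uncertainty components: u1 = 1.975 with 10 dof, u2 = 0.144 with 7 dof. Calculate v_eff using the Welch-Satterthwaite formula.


uc = sqrt(u1^2 + u2^2) = sqrt(1.975^2 + 0.144^2) = 1.9802427
v_eff = uc^4 / (u1^4/v1 + u2^4/v2)
= 1.9802427^4 / (1.975^4/10 + 0.144^4/7)
= 15.377073 / 1.521549
v_eff = 10.1062

10.1062


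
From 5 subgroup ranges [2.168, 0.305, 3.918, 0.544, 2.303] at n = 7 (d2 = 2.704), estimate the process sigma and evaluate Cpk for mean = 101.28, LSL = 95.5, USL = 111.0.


R_bar = (2.168 + 0.305 + 3.918 + 0.544 + 2.303) / 5 = 1.8476
sigma = R_bar / d2 = 1.8476 / 2.704 = 0.68328402
Cp = (USL - LSL)/(6*sigma) = (111.0 - 95.5)/(6*0.68328402) = 3.7808
Cpu = (111.0 - 101.28)/(3*0.68328402) = 4.7418
Cpl = (101.28 - 95.5)/(3*0.68328402) = 2.8197
Cpk = min(Cpu, Cpl) = 2.8197

2.8197


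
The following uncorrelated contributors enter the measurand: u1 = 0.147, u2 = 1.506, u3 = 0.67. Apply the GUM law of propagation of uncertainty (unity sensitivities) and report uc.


uc = sqrt(0.147^2 + 1.506^2 + 0.67^2)
uc = sqrt(2.738545)
uc = 1.6549

1.6549


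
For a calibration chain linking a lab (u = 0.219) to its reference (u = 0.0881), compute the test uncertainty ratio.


TUR = u_lab / u_ref
= 0.219 / 0.0881
= 2.4858

2.4858


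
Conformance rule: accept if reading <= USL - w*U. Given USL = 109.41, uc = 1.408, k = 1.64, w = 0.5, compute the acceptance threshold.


U = k * uc = 1.64 * 1.408 = 2.30912
guard band g = w * U = 0.5 * 2.30912 = 1.15456
AL = USL - g = 109.41 - 1.15456
AL = 108.2554

108.2554


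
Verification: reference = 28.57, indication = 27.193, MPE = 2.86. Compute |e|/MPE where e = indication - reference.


e = indication - reference = 27.193 - 28.57 = -1.3770
|e| = 1.3770
ratio = |e| / MPE = 1.3770 / 2.86
ratio = 0.4815

0.4815


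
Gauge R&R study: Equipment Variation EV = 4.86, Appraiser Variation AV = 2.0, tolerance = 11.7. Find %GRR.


GRR = sqrt(EV^2 + AV^2) = sqrt(4.86^2 + 2.0^2) = 5.2554353
%GRR = GRR / tol * 100 = 5.2554353 / 11.7 * 100
%GRR = 44.9183

44.9183


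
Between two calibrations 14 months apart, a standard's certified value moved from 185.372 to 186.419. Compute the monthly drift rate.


rate = (v2 - v1) / months
= (186.419 - 185.372) / 14
= 1.0470 / 14
= 0.0748

0.0748


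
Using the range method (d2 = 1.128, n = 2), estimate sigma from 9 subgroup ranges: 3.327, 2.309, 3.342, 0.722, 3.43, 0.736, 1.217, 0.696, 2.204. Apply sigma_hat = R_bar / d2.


R_bar = (3.327 + 2.309 + 3.342 + 0.722 + 3.43 + 0.736 + 1.217 + 0.696 + 2.204) / 9
R_bar = 17.983 / 9 = 1.9981111
sigma_hat = R_bar / d2 = 1.9981111 / 1.128 = 1.7714

1.7714


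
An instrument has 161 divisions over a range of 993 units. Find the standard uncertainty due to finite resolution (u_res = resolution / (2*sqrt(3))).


resolution = range / divisions
resolution = 993 / 161 = 6.1677019
u_res = resolution / (2*sqrt(3))
u_res = 6.1677019 / 3.4641016
u_res = 1.7805

1.7805


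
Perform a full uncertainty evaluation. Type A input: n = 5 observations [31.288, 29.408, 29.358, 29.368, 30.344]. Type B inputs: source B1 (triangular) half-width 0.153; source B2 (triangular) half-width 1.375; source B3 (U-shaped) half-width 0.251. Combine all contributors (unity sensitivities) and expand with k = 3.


mean = (31.288 + 29.408 + 29.358 + 29.368 + 30.344) / 5 = 29.9532
s = sqrt(sum((x - mean)^2)/(n-1)) = 0.85562562
u_A = s / sqrt(n) = 0.85562562 / sqrt(5) = 0.38264741
u_B1 = 0.153 / sqrt(6) = 0.062461988
u_B2 = 1.375 / sqrt(6) = 0.5613414
u_B3 = 0.251 / sqrt(2) = 0.1774838
uc = sqrt(0.38264741^2 + 0.062461988^2 + 0.5613414^2 + 0.1774838^2) = 0.70492922
U = k * uc = 3 * 0.70492922
U = 2.1148

2.1148


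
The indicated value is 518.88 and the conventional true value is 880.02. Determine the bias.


Systematic error = measured - true
= 518.88 - 880.02
= -361.1400

-361.1400


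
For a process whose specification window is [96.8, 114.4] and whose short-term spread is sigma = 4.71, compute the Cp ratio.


Cp = (USL - LSL) / (6 * sigma)
= (114.4 - 96.8) / (6 * 4.71)
= 17.6000 / 28.2600
= 0.6228

0.6228


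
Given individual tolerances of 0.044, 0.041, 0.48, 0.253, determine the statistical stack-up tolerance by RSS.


RSS = sqrt(0.044^2 + 0.041^2 + 0.48^2 + 0.253^2)
= sqrt(0.298026)
= 0.5459

0.5459


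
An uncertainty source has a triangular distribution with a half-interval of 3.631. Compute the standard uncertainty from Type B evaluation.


u_B = half_width / sqrt(6)
u_B = 3.631 / 2.4494897
u_B = 1.4823

1.4823


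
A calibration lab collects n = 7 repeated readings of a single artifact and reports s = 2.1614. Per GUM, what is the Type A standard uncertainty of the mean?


u_A = s / sqrt(n)
u_A = 2.1614 / sqrt(7)
u_A = 2.1614 / 2.6457513
u_A = 0.8169

0.8169


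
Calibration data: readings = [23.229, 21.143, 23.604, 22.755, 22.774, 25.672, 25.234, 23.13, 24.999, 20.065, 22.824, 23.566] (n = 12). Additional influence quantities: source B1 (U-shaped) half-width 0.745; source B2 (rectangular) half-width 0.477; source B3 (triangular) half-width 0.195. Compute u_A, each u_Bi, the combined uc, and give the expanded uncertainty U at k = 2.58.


mean = (23.229 + 21.143 + 23.604 + 22.755 + 22.774 + 25.672 + 25.234 + 23.13 + 24.999 + 20.065 + 22.824 + 23.566) / 12 = 23.24958333
s = sqrt(sum((x - mean)^2)/(n-1)) = 1.6050518
u_A = s / sqrt(n) = 1.6050518 / sqrt(12) = 0.46333854
u_B1 = 0.745 / sqrt(2) = 0.52679455
u_B2 = 0.477 / sqrt(3) = 0.27539608
u_B3 = 0.195 / sqrt(6) = 0.079608417
uc = sqrt(0.46333854^2 + 0.52679455^2 + 0.27539608^2 + 0.079608417^2) = 0.75787572
U = k * uc = 2.58 * 0.75787572
U = 1.9553

1.9553


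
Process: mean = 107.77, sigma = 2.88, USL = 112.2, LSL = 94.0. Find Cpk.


Cpu = (USL - mean) / (3*sigma) = (112.2 - 107.77) / (3*2.88) = 0.5127
Cpl = (mean - LSL) / (3*sigma) = (107.77 - 94.0) / (3*2.88) = 1.5937
Cpk = min(Cpu, Cpl) = 0.5127

0.5127


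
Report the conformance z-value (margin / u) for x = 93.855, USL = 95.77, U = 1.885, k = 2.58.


u = U / k = 1.885 / 2.58 = 0.73062016
margin = |USL - x| = |95.77 - 93.855| = 1.915
z = margin / u = 1.915 / 0.73062016
z = 2.6211

2.6211


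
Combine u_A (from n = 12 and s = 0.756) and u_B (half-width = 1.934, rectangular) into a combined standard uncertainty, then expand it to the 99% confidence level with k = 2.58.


u_A = s / sqrt(n) = 0.756 / sqrt(12) = 0.2182384
u_B = half_width / sqrt(3) = 1.934 / sqrt(3) = 1.1165954
uc = sqrt(u_A^2 + u_B^2) = sqrt(0.2182384^2 + 1.1165954^2) = 1.1377229
U = k * uc = 2.58 * 1.1377229
U = 2.9353

2.9353


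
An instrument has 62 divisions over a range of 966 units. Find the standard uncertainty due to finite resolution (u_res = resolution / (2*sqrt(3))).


resolution = range / divisions
resolution = 966 / 62 = 15.580645
u_res = resolution / (2*sqrt(3))
u_res = 15.580645 / 3.4641016
u_res = 4.4977

4.4977


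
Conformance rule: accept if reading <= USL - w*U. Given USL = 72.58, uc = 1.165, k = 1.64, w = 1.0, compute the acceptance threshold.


U = k * uc = 1.64 * 1.165 = 1.9106
guard band g = w * U = 1.0 * 1.9106 = 1.9106
AL = USL - g = 72.58 - 1.9106
AL = 70.6694

70.6694


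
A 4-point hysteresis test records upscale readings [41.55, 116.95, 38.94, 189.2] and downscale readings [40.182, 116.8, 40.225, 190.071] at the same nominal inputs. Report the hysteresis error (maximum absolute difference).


|41.55 - 40.182| = 1.3680
|116.95 - 116.8| = 0.1500
|38.94 - 40.225| = 1.2850
|189.2 - 190.071| = 0.8710
hysteresis = max(diffs) = 1.3680

1.3680


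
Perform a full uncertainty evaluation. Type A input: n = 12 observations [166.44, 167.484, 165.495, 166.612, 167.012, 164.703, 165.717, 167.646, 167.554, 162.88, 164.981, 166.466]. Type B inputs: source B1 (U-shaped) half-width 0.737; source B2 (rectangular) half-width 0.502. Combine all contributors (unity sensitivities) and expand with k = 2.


mean = (166.44 + 167.484 + 165.495 + 166.612 + 167.012 + 164.703 + 165.717 + 167.646 + 167.554 + 162.88 + 164.981 + 166.466) / 12 = 166.0825
s = sqrt(sum((x - mean)^2)/(n-1)) = 1.4092016
u_A = s / sqrt(n) = 1.4092016 / sqrt(12) = 0.40680146
u_B1 = 0.737 / sqrt(2) = 0.5211377
u_B2 = 0.502 / sqrt(3) = 0.28982984
uc = sqrt(0.40680146^2 + 0.5211377^2 + 0.28982984^2) = 0.72185405
U = k * uc = 2 * 0.72185405
U = 1.4437

1.4437


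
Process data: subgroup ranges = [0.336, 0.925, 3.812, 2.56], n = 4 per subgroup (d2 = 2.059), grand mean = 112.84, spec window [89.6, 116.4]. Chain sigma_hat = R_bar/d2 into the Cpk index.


R_bar = (0.336 + 0.925 + 3.812 + 2.56) / 4 = 1.90825
sigma = R_bar / d2 = 1.90825 / 2.059 = 0.92678485
Cp = (USL - LSL)/(6*sigma) = (116.4 - 89.6)/(6*0.92678485) = 4.8195
Cpu = (116.4 - 112.84)/(3*0.92678485) = 1.2804
Cpl = (112.84 - 89.6)/(3*0.92678485) = 8.3586
Cpk = min(Cpu, Cpl) = 1.2804

1.2804


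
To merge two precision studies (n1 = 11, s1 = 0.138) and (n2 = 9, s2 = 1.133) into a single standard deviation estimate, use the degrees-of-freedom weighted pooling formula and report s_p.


s_p = sqrt(((n1-1)*s1^2 + (n2-1)*s2^2) / (n1+n2-2))
numerator = (11-1)*0.138^2 + (9-1)*1.133^2 = 0.19044 + 10.269512 = 10.459952
denominator = 11 + 9 - 2 = 18
s_p^2 = 10.459952 / 18 = 0.58110844
s_p = sqrt(0.58110844) = 0.7623

0.7623


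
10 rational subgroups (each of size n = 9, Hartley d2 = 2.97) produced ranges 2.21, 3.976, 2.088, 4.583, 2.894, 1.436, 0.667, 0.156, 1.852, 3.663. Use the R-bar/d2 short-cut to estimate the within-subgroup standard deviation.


R_bar = (2.21 + 3.976 + 2.088 + 4.583 + 2.894 + 1.436 + 0.667 + 0.156 + 1.852 + 3.663) / 10
R_bar = 23.525 / 10 = 2.3525
sigma_hat = R_bar / d2 = 2.3525 / 2.97 = 0.7921

0.7921


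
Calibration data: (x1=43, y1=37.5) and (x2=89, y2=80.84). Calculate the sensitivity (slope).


slope = (y2 - y1) / (x2 - x1)
= (80.84 - 37.5) / (89 - 43)
= 43.3400 / 46
= 0.9422

0.9422


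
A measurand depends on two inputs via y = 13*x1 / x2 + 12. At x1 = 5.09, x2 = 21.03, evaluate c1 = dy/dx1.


y = 13*x1 / x2 + 12
dy/dx1 = 13/x2
Evaluate at x2 = 21.03: c1 = 13 / 21.03
c1 = 0.6182

0.6182


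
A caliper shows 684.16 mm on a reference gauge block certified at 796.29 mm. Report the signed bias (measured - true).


Systematic error = measured - true
= 684.16 - 796.29
= -112.1300

-112.1300


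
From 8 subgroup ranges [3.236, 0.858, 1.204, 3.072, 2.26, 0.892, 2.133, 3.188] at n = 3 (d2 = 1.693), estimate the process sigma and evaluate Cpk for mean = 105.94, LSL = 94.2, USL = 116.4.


R_bar = (3.236 + 0.858 + 1.204 + 3.072 + 2.26 + 0.892 + 2.133 + 3.188) / 8 = 2.105375
sigma = R_bar / d2 = 2.105375 / 1.693 = 1.2435765
Cp = (USL - LSL)/(6*sigma) = (116.4 - 94.2)/(6*1.2435765) = 2.9753
Cpu = (116.4 - 105.94)/(3*1.2435765) = 2.8037
Cpl = (105.94 - 94.2)/(3*1.2435765) = 3.1468
Cpk = min(Cpu, Cpl) = 2.8037

2.8037


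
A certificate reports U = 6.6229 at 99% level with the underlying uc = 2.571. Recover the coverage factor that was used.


k = U / uc
k = 6.6229 / 2.571
k = 2.576

2.576


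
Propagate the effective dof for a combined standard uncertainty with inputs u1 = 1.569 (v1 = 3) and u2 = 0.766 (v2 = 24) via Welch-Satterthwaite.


uc = sqrt(u1^2 + u2^2) = sqrt(1.569^2 + 0.766^2) = 1.7460003
v_eff = uc^4 / (u1^4/v1 + u2^4/v2)
= 1.7460003^4 / (1.569^4/3 + 0.766^4/24)
= 9.2934562 / 2.0344342
v_eff = 4.5681

4.5681


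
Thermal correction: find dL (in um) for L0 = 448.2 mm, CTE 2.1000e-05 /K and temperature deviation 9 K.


dL = L * alpha * dT
= 448.2 * 2.1000e-05 * 9
= 0.0847098 mm
dL_um = 0.0847098 * 1000 = 84.7098 um

84.7098


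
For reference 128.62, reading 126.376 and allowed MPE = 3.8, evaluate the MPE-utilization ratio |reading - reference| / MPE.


e = indication - reference = 126.376 - 128.62 = -2.2440
|e| = 2.2440
ratio = |e| / MPE = 2.2440 / 3.8
ratio = 0.5905

0.5905


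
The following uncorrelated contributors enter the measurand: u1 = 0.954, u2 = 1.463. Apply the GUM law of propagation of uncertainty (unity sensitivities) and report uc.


uc = sqrt(0.954^2 + 1.463^2)
uc = sqrt(3.050485)
uc = 1.7466

1.7466


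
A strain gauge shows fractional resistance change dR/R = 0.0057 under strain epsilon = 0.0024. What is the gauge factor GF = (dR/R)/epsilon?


GF = (dR/R) / epsilon
= 0.0057 / 0.0024
= 2.3750

2.3750


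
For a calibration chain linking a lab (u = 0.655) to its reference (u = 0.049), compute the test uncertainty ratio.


TUR = u_lab / u_ref
= 0.655 / 0.049
= 13.3673

13.3673


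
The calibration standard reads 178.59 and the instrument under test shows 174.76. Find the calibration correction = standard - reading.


Correction = standard - reading
= 178.59 - 174.76
= 3.8300

3.8300


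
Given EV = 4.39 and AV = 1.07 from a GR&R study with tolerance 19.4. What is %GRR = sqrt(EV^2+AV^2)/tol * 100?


GRR = sqrt(EV^2 + AV^2) = sqrt(4.39^2 + 1.07^2) = 4.5185175
%GRR = GRR / tol * 100 = 4.5185175 / 19.4 * 100
%GRR = 23.2913

23.2913


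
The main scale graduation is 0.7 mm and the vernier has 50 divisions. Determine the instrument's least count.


LC = MSD / n_div
= 0.7 / 50
= 0.0140

0.0140


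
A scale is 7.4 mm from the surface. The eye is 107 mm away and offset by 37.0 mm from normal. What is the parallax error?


error = h * offset / d
= 7.4 * 37.0 / 107
= 2.5589

2.5589


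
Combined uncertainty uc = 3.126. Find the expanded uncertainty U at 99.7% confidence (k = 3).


U = k * uc
U = 3 * 3.126
U = 9.3780

9.3780


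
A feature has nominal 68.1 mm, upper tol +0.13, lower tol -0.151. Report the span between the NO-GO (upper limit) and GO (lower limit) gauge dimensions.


GO = nominal - lower_tol (smallest hole = maximum material condition)
GO = 68.1 - 0.151 = 67.949
NO-GO = nominal + upper_tol (largest hole = least material condition)
NO-GO = 68.1 + 0.13 = 68.23
spread = NO-GO - GO = 68.23 - 67.949 = 0.2810

0.2810


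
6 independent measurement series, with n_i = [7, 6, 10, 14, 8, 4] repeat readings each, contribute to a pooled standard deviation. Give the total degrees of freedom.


nu = sum_i (n_i - 1)
nu = ((7 - 1) + (6 - 1) + (10 - 1) + (14 - 1) + (8 - 1) + (4 - 1))
nu = 6 + 5 + 9 + 13 + 7 + 3
nu = 43

43


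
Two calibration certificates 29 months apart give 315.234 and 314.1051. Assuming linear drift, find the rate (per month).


rate = (v2 - v1) / months
= (314.1051 - 315.234) / 29
= -1.1289 / 29
= -0.0389

-0.0389


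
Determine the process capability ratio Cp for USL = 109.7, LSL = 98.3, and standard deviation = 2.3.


Cp = (USL - LSL) / (6 * sigma)
= (109.7 - 98.3) / (6 * 2.3)
= 11.4000 / 13.8000
= 0.8261

0.8261


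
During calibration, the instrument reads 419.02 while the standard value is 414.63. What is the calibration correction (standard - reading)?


Correction = standard - reading
= 414.63 - 419.02
= -4.3900

-4.3900


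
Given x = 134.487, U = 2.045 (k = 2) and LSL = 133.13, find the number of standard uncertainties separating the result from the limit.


u = U / k = 2.045 / 2 = 1.0225
margin = |LSL - x| = |133.13 - 134.487| = 1.357
z = margin / u = 1.357 / 1.0225
z = 1.3271

1.3271


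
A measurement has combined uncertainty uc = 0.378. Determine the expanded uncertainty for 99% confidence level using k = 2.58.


U = k * uc
U = 2.58 * 0.378
U = 0.9752

0.9752


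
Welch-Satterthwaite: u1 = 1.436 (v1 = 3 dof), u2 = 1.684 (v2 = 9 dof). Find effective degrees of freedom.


uc = sqrt(u1^2 + u2^2) = sqrt(1.436^2 + 1.684^2) = 2.2131317
v_eff = uc^4 / (u1^4/v1 + u2^4/v2)
= 2.2131317^4 / (1.436^4/3 + 1.684^4/9)
= 23.989933 / 2.3109777
v_eff = 10.3809

10.3809


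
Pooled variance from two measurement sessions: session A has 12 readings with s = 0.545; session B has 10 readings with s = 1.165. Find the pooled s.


s_p = sqrt(((n1-1)*s1^2 + (n2-1)*s2^2) / (n1+n2-2))
numerator = (12-1)*0.545^2 + (10-1)*1.165^2 = 3.267275 + 12.215025 = 15.4823
denominator = 12 + 10 - 2 = 20
s_p^2 = 15.4823 / 20 = 0.774115
s_p = sqrt(0.774115) = 0.8798

0.8798


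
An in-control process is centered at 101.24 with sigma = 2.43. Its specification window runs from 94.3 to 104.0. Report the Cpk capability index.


Cpu = (USL - mean) / (3*sigma) = (104.0 - 101.24) / (3*2.43) = 0.3786
Cpl = (mean - LSL) / (3*sigma) = (101.24 - 94.3) / (3*2.43) = 0.9520
Cpk = min(Cpu, Cpl) = 0.3786

0.3786


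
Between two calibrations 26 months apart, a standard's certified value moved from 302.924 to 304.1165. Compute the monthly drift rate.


rate = (v2 - v1) / months
= (304.1165 - 302.924) / 26
= 1.1925 / 26
= 0.0459

0.0459


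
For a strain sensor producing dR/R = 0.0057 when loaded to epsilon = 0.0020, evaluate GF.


GF = (dR/R) / epsilon
= 0.0057 / 0.0020
= 2.8500

2.8500


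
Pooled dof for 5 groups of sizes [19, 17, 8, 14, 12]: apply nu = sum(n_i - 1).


nu = sum_i (n_i - 1)
nu = ((19 - 1) + (17 - 1) + (8 - 1) + (14 - 1) + (12 - 1))
nu = 18 + 16 + 7 + 13 + 11
nu = 65

65


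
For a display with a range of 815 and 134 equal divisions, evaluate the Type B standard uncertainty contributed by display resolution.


resolution = range / divisions
resolution = 815 / 134 = 6.0820896
u_res = resolution / (2*sqrt(3))
u_res = 6.0820896 / 3.4641016
u_res = 1.7557

1.7557


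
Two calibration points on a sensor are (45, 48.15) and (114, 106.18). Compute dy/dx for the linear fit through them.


slope = (y2 - y1) / (x2 - x1)
= (106.18 - 48.15) / (114 - 45)
= 58.0300 / 69
= 0.8410

0.8410


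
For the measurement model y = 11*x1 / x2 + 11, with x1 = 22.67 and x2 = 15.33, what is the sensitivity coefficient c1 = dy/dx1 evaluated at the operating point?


y = 11*x1 / x2 + 11
dy/dx1 = 11/x2
Evaluate at x2 = 15.33: c1 = 11 / 15.33
c1 = 0.7175

0.7175


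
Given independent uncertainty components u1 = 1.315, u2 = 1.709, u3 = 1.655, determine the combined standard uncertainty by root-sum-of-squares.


uc = sqrt(1.315^2 + 1.709^2 + 1.655^2)
uc = sqrt(7.388931)
uc = 2.7183

2.7183


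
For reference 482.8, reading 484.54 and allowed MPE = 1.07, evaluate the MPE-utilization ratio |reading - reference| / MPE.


e = indication - reference = 484.54 - 482.8 = 1.7400
|e| = 1.7400
ratio = |e| / MPE = 1.7400 / 1.07
ratio = 1.6262

1.6262


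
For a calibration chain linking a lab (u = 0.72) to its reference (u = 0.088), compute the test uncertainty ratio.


TUR = u_lab / u_ref
= 0.72 / 0.088
= 8.1818

8.1818


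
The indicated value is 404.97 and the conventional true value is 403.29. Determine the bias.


Systematic error = measured - true
= 404.97 - 403.29
= 1.6800

1.6800


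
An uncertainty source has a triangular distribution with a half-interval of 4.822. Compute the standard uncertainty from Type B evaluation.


u_B = half_width / sqrt(6)
u_B = 4.822 / 2.4494897
u_B = 1.9686

1.9686


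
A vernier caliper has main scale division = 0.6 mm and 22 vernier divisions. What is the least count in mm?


LC = MSD / n_div
= 0.6 / 22
= 0.0273

0.0273


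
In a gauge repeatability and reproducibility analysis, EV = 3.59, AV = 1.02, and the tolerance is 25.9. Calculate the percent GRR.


GRR = sqrt(EV^2 + AV^2) = sqrt(3.59^2 + 1.02^2) = 3.7320906
%GRR = GRR / tol * 100 = 3.7320906 / 25.9 * 100
%GRR = 14.4096

14.4096


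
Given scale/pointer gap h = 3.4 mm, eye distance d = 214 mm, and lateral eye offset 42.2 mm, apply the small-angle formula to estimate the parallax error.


error = h * offset / d
= 3.4 * 42.2 / 214
= 0.6705

0.6705


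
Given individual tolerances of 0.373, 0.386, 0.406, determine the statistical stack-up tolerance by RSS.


RSS = sqrt(0.373^2 + 0.386^2 + 0.406^2)
= sqrt(0.452961)
= 0.6730

0.6730


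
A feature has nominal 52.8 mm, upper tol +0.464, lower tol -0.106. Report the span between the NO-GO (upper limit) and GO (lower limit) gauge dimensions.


GO = nominal - lower_tol (smallest hole = maximum material condition)
GO = 52.8 - 0.106 = 52.694
NO-GO = nominal + upper_tol (largest hole = least material condition)
NO-GO = 52.8 + 0.464 = 53.264
spread = NO-GO - GO = 53.264 - 52.694 = 0.5700

0.5700


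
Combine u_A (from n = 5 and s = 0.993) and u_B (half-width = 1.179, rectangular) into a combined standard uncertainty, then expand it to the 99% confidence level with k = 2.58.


u_A = s / sqrt(n) = 0.993 / sqrt(5) = 0.4440831
u_B = half_width / sqrt(3) = 1.179 / sqrt(3) = 0.68069597
uc = sqrt(u_A^2 + u_B^2) = sqrt(0.4440831^2 + 0.68069597^2) = 0.81274646
U = k * uc = 2.58 * 0.81274646
U = 2.0969

2.0969


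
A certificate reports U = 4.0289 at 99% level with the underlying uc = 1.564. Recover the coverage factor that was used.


k = U / uc
k = 4.0289 / 1.564
k = 2.576

2.576


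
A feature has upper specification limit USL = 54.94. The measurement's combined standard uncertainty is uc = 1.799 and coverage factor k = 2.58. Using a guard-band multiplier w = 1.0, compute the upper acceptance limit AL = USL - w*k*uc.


U = k * uc = 2.58 * 1.799 = 4.64142
guard band g = w * U = 1.0 * 4.64142 = 4.64142
AL = USL - g = 54.94 - 4.64142
AL = 50.2986

50.2986


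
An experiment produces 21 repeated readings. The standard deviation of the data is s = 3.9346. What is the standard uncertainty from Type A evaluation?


u_A = s / sqrt(n)
u_A = 3.9346 / sqrt(21)
u_A = 3.9346 / 4.5825757
u_A = 0.8586

0.8586


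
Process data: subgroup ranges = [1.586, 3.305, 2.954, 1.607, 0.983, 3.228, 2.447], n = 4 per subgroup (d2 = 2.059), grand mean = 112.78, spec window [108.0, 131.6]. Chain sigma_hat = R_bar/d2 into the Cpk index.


R_bar = (1.586 + 3.305 + 2.954 + 1.607 + 0.983 + 3.228 + 2.447) / 7 = 2.3014286
sigma = R_bar / d2 = 2.3014286 / 2.059 = 1.1177409
Cp = (USL - LSL)/(6*sigma) = (131.6 - 108.0)/(6*1.1177409) = 3.5190
Cpu = (131.6 - 112.78)/(3*1.1177409) = 5.6125
Cpl = (112.78 - 108.0)/(3*1.1177409) = 1.4255
Cpk = min(Cpu, Cpl) = 1.4255

1.4255


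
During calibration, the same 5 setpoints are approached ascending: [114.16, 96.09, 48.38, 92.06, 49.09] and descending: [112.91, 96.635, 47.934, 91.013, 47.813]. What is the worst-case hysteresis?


|114.16 - 112.91| = 1.2500
|96.09 - 96.635| = 0.5450
|48.38 - 47.934| = 0.4460
|92.06 - 91.013| = 1.0470
|49.09 - 47.813| = 1.2770
hysteresis = max(diffs) = 1.2770

1.2770


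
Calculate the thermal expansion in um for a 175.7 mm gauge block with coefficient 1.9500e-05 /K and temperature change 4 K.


dL = L * alpha * dT
= 175.7 * 1.9500e-05 * 4
= 0.0137046 mm
dL_um = 0.0137046 * 1000 = 13.7046 um

13.7046


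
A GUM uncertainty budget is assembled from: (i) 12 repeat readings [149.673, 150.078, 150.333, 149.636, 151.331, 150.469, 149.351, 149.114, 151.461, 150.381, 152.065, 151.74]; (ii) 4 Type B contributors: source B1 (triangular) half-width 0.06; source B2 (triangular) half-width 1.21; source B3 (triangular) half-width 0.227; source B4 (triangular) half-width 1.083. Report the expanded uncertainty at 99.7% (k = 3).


mean = (149.673 + 150.078 + 150.333 + 149.636 + 151.331 + 150.469 + 149.351 + 149.114 + 151.461 + 150.381 + 152.065 + 151.74) / 12 = 150.4693333
s = sqrt(sum((x - mean)^2)/(n-1)) = 0.9761864
u_A = s / sqrt(n) = 0.9761864 / sqrt(12) = 0.28180074
u_B1 = 0.06 / sqrt(6) = 0.024494897
u_B2 = 1.21 / sqrt(6) = 0.49398043
u_B3 = 0.227 / sqrt(6) = 0.092672362
u_B4 = 1.083 / sqrt(6) = 0.4421329
uc = sqrt(0.28180074^2 + 0.024494897^2 + 0.49398043^2 + 0.092672362^2 + 0.4421329^2) = 0.72670351
U = k * uc = 3 * 0.72670351
U = 2.1801

2.1801


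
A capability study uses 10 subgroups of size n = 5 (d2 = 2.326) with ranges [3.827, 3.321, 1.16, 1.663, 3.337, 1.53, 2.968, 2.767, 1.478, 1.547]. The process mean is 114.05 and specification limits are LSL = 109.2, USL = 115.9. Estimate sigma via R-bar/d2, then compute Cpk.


R_bar = (3.827 + 3.321 + 1.16 + 1.663 + 3.337 + 1.53 + 2.968 + 2.767 + 1.478 + 1.547) / 10 = 2.3598
sigma = R_bar / d2 = 2.3598 / 2.326 = 1.0145314
Cp = (USL - LSL)/(6*sigma) = (115.9 - 109.2)/(6*1.0145314) = 1.1007
Cpu = (115.9 - 114.05)/(3*1.0145314) = 0.6078
Cpl = (114.05 - 109.2)/(3*1.0145314) = 1.5935
Cpk = min(Cpu, Cpl) = 0.6078

0.6078


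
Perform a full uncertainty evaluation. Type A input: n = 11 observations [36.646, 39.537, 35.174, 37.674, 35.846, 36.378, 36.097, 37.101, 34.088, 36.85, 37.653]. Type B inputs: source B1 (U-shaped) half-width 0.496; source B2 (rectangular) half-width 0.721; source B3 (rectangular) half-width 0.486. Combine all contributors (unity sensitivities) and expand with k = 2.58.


mean = (36.646 + 39.537 + 35.174 + 37.674 + 35.846 + 36.378 + 36.097 + 37.101 + 34.088 + 36.85 + 37.653) / 11 = 36.64036364
s = sqrt(sum((x - mean)^2)/(n-1)) = 1.4282989
u_A = s / sqrt(n) = 1.4282989 / sqrt(11) = 0.43064832
u_B1 = 0.496 / sqrt(2) = 0.35072496
u_B2 = 0.721 / sqrt(3) = 0.41626954
u_B3 = 0.486 / sqrt(3) = 0.28059223
uc = sqrt(0.43064832^2 + 0.35072496^2 + 0.41626954^2 + 0.28059223^2) = 0.74865099
U = k * uc = 2.58 * 0.74865099
U = 1.9315

1.9315


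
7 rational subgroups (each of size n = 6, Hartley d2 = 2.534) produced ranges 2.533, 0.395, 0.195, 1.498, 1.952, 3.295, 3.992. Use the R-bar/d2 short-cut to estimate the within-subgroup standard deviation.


R_bar = (2.533 + 0.395 + 0.195 + 1.498 + 1.952 + 3.295 + 3.992) / 7
R_bar = 13.86 / 7 = 1.98
sigma_hat = R_bar / d2 = 1.98 / 2.534 = 0.7814

0.7814


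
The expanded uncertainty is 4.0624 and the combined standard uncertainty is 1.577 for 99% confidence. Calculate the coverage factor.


k = U / uc
k = 4.0624 / 1.577
k = 2.576

2.576


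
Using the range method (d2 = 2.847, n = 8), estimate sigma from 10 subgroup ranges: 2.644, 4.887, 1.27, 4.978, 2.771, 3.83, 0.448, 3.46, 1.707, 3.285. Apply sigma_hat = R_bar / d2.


R_bar = (2.644 + 4.887 + 1.27 + 4.978 + 2.771 + 3.83 + 0.448 + 3.46 + 1.707 + 3.285) / 10
R_bar = 29.28 / 10 = 2.928
sigma_hat = R_bar / d2 = 2.928 / 2.847 = 1.0285

1.0285


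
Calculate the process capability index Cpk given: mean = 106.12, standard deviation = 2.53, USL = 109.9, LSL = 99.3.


Cpu = (USL - mean) / (3*sigma) = (109.9 - 106.12) / (3*2.53) = 0.4980
Cpl = (mean - LSL) / (3*sigma) = (106.12 - 99.3) / (3*2.53) = 0.8986
Cpk = min(Cpu, Cpl) = 0.4980

0.4980


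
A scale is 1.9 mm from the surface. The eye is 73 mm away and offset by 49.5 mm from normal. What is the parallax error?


error = h * offset / d
= 1.9 * 49.5 / 73
= 1.2884

1.2884


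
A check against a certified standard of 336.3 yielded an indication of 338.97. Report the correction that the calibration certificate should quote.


Correction = standard - reading
= 336.3 - 338.97
= -2.6700

-2.6700


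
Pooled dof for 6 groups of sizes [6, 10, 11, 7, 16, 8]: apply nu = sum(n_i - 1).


nu = sum_i (n_i - 1)
nu = ((6 - 1) + (10 - 1) + (11 - 1) + (7 - 1) + (16 - 1) + (8 - 1))
nu = 5 + 9 + 10 + 6 + 15 + 7
nu = 52

52


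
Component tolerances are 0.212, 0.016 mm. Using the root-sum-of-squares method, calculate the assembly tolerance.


RSS = sqrt(0.212^2 + 0.016^2)
= sqrt(0.0452)
= 0.2126

0.2126


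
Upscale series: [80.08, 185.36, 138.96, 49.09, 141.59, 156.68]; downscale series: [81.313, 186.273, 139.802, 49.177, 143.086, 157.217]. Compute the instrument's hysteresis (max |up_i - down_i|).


|80.08 - 81.313| = 1.2330
|185.36 - 186.273| = 0.9130
|138.96 - 139.802| = 0.8420
|49.09 - 49.177| = 0.0870
|141.59 - 143.086| = 1.4960
|156.68 - 157.217| = 0.5370
hysteresis = max(diffs) = 1.4960

1.4960


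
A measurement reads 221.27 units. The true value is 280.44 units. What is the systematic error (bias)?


Systematic error = measured - true
= 221.27 - 280.44
= -59.1700

-59.1700


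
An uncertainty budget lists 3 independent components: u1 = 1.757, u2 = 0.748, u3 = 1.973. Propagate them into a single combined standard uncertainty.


uc = sqrt(1.757^2 + 0.748^2 + 1.973^2)
uc = sqrt(7.539282)
uc = 2.7458

2.7458


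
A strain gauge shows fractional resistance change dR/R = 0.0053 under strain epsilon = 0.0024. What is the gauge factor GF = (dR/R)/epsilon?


GF = (dR/R) / epsilon
= 0.0053 / 0.0024
= 2.2083

2.2083


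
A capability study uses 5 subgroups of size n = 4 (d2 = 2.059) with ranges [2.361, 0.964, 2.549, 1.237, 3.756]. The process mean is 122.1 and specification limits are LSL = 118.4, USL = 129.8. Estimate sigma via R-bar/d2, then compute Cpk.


R_bar = (2.361 + 0.964 + 2.549 + 1.237 + 3.756) / 5 = 2.1734
sigma = R_bar / d2 = 2.1734 / 2.059 = 1.055561
Cp = (USL - LSL)/(6*sigma) = (129.8 - 118.4)/(6*1.055561) = 1.8000
Cpu = (129.8 - 122.1)/(3*1.055561) = 2.4316
Cpl = (122.1 - 118.4)/(3*1.055561) = 1.1684
Cpk = min(Cpu, Cpl) = 1.1684

1.1684


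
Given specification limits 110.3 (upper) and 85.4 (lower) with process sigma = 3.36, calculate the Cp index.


Cp = (USL - LSL) / (6 * sigma)
= (110.3 - 85.4) / (6 * 3.36)
= 24.9000 / 20.1600
= 1.2351

1.2351


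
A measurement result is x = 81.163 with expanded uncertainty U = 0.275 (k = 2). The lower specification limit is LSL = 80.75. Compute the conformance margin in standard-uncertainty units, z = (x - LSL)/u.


u = U / k = 0.275 / 2 = 0.1375
margin = |LSL - x| = |80.75 - 81.163| = 0.413
z = margin / u = 0.413 / 0.1375
z = 3.0036

3.0036


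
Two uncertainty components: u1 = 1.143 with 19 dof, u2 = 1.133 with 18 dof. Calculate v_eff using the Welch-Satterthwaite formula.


uc = sqrt(u1^2 + u2^2) = sqrt(1.143^2 + 1.133^2) = 1.6093906
v_eff = uc^4 / (u1^4/v1 + u2^4/v2)
= 1.6093906^4 / (1.143^4/19 + 1.133^4/18)
= 6.7088154 / 0.18137969
v_eff = 36.9877

36.9877


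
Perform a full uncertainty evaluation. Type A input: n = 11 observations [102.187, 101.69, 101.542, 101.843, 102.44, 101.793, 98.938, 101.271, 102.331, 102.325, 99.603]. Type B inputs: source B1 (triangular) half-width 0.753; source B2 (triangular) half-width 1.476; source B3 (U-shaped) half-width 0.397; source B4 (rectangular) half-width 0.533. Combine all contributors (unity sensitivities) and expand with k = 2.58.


mean = (102.187 + 101.69 + 101.542 + 101.843 + 102.44 + 101.793 + 98.938 + 101.271 + 102.331 + 102.325 + 99.603) / 11 = 101.4511818
s = sqrt(sum((x - mean)^2)/(n-1)) = 1.1470308
u_A = s / sqrt(n) = 1.1470308 / sqrt(11) = 0.3458428
u_B1 = 0.753 / sqrt(6) = 0.30741096
u_B2 = 1.476 / sqrt(6) = 0.60257448
u_B3 = 0.397 / sqrt(2) = 0.28072139
u_B4 = 0.533 / sqrt(3) = 0.30772769
uc = sqrt(0.3458428^2 + 0.30741096^2 + 0.60257448^2 + 0.28072139^2 + 0.30772769^2) = 0.86643267
U = k * uc = 2.58 * 0.86643267
U = 2.2354

2.2354


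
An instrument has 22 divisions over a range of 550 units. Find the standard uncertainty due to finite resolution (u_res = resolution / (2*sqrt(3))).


resolution = range / divisions
resolution = 550 / 22 = 25
u_res = resolution / (2*sqrt(3))
u_res = 25 / 3.4641016
u_res = 7.2169

7.2169


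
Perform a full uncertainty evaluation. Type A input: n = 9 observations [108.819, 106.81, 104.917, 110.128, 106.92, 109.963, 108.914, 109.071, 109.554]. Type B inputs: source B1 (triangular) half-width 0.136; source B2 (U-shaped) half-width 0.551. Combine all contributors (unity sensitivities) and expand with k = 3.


mean = (108.819 + 106.81 + 104.917 + 110.128 + 106.92 + 109.963 + 108.914 + 109.071 + 109.554) / 9 = 108.344
s = sqrt(sum((x - mean)^2)/(n-1)) = 1.749008
u_A = s / sqrt(n) = 1.749008 / sqrt(9) = 0.58300267
u_B1 = 0.136 / sqrt(6) = 0.055521768
u_B2 = 0.551 / sqrt(2) = 0.38961584
uc = sqrt(0.58300267^2 + 0.055521768^2 + 0.38961584^2) = 0.70340265
U = k * uc = 3 * 0.70340265
U = 2.1102

2.1102


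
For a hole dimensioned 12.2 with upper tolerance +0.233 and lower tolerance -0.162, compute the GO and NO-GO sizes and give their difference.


GO = nominal - lower_tol (smallest hole = maximum material condition)
GO = 12.2 - 0.162 = 12.038
NO-GO = nominal + upper_tol (largest hole = least material condition)
NO-GO = 12.2 + 0.233 = 12.433
spread = NO-GO - GO = 12.433 - 12.038 = 0.3950

0.3950


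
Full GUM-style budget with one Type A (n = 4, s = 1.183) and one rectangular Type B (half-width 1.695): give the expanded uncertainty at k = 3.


u_A = s / sqrt(n) = 1.183 / sqrt(4) = 0.5915
u_B = half_width / sqrt(3) = 1.695 / sqrt(3) = 0.97860871
uc = sqrt(u_A^2 + u_B^2) = sqrt(0.5915^2 + 0.97860871^2) = 1.1434803
U = k * uc = 3 * 1.1434803
U = 3.4304

3.4304


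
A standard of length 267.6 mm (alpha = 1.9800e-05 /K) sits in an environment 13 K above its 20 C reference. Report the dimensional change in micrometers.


dL = L * alpha * dT
= 267.6 * 1.9800e-05 * 13
= 0.0688802 mm
dL_um = 0.0688802 * 1000 = 68.8802 um

68.8802


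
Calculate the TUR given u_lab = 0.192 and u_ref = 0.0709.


TUR = u_lab / u_ref
= 0.192 / 0.0709
= 2.7080

2.7080


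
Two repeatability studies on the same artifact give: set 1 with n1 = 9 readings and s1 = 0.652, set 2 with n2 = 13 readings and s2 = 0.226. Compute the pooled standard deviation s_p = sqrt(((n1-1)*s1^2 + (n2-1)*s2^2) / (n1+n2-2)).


s_p = sqrt(((n1-1)*s1^2 + (n2-1)*s2^2) / (n1+n2-2))
numerator = (9-1)*0.652^2 + (13-1)*0.226^2 = 3.400832 + 0.612912 = 4.013744
denominator = 9 + 13 - 2 = 20
s_p^2 = 4.013744 / 20 = 0.2006872
s_p = sqrt(0.2006872) = 0.4480

0.4480


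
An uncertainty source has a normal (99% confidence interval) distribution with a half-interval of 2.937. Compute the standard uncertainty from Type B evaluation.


u_B = half_width / 2.576
u_B = 2.937 / 2.576
u_B = 1.1401

1.1401


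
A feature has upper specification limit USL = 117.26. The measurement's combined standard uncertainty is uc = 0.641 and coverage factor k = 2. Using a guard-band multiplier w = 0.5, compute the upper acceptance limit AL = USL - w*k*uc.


U = k * uc = 2 * 0.641 = 1.282
guard band g = w * U = 0.5 * 1.282 = 0.641
AL = USL - g = 117.26 - 0.641
AL = 116.6190

116.6190


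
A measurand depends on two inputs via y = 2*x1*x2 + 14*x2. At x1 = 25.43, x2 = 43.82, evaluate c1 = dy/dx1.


y = 2*x1*x2 + 14*x2
dy/dx1 = 2*x2
Evaluate at x2 = 43.82: c1 = 2 * 43.82
c1 = 87.6400

87.6400


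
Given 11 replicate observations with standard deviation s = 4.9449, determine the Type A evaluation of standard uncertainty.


u_A = s / sqrt(n)
u_A = 4.9449 / sqrt(11)
u_A = 4.9449 / 3.3166248
u_A = 1.4909

1.4909


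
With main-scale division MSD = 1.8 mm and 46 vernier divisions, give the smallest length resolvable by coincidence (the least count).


LC = MSD / n_div
= 1.8 / 46
= 0.0391

0.0391


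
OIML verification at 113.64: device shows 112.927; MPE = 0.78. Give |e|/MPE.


e = indication - reference = 112.927 - 113.64 = -0.7130
|e| = 0.7130
ratio = |e| / MPE = 0.7130 / 0.78
ratio = 0.9141

0.9141


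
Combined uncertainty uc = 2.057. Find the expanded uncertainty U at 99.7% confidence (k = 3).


U = k * uc
U = 3 * 2.057
U = 6.1710

6.1710


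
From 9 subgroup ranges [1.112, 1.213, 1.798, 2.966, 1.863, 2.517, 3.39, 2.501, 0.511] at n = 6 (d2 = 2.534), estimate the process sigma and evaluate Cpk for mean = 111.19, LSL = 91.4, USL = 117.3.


R_bar = (1.112 + 1.213 + 1.798 + 2.966 + 1.863 + 2.517 + 3.39 + 2.501 + 0.511) / 9 = 1.9856667
sigma = R_bar / d2 = 1.9856667 / 2.534 = 0.78360959
Cp = (USL - LSL)/(6*sigma) = (117.3 - 91.4)/(6*0.78360959) = 5.5087
Cpu = (117.3 - 111.19)/(3*0.78360959) = 2.5991
Cpl = (111.19 - 91.4)/(3*0.78360959) = 8.4183
Cpk = min(Cpu, Cpl) = 2.5991

2.5991
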